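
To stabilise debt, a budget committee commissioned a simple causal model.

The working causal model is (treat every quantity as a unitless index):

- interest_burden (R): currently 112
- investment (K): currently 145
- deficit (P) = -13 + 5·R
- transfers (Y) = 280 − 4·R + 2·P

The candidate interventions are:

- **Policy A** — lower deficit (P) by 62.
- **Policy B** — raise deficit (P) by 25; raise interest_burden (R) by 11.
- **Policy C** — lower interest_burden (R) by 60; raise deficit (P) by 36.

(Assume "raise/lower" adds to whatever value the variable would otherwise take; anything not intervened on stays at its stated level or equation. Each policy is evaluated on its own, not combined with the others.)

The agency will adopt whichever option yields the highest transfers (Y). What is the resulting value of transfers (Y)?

1042

Policy A (P − 62):
  R = 112
  P = -13 + 5·112 (−62 from intervention) = 485
  Y = 280 − 4·112 + 2·485 = 802
Policy B (P + 25, R + 11):
  R = 112 + 11 = 123
  P = -13 + 5·123 (+25 from intervention) = 627
  Y = 280 − 4·123 + 2·627 = 1042
Policy C (R − 60, P + 36):
  R = 112 − 60 = 52
  P = -13 + 5·52 (+36 from intervention) = 283
  Y = 280 − 4·52 + 2·283 = 638
Comparing — Policy A: Y=802, Policy B: Y=1042, Policy C: Y=638. Highest is 1042 (Policy B).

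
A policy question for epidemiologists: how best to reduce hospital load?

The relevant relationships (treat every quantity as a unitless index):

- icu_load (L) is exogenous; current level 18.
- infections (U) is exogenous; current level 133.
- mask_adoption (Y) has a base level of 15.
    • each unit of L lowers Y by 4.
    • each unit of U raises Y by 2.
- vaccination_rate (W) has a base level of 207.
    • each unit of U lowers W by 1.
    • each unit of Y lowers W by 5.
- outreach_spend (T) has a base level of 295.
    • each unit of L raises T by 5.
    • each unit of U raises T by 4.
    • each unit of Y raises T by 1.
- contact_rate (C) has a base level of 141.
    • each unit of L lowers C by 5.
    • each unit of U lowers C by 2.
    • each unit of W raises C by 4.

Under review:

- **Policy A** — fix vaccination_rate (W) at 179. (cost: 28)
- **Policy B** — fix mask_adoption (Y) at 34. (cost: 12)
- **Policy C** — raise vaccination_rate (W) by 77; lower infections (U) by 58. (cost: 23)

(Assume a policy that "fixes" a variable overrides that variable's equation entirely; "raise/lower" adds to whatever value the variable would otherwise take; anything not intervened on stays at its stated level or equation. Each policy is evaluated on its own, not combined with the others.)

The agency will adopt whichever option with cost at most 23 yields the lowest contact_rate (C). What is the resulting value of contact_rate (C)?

-1123

Policy B (Y := 34):
  L = 18
  U = 133
  Y = 34
  W = 207 − 133 − 5·34 = -96
  C = 141 − 5·18 − 2·133 + 4·(-96) = -599
Policy C (W + 77, U − 58):
  L = 18
  U = 133 − 58 = 75
  Y = 15 − 4·18 + 2·75 = 93
  W = 207 − 75 − 5·93 (+77 from intervention) = -256
  C = 141 − 5·18 − 2·75 + 4·(-256) = -1123
Comparing — Policy B: C=-599, Policy C: C=-1123. Lowest is -1123 (Policy C).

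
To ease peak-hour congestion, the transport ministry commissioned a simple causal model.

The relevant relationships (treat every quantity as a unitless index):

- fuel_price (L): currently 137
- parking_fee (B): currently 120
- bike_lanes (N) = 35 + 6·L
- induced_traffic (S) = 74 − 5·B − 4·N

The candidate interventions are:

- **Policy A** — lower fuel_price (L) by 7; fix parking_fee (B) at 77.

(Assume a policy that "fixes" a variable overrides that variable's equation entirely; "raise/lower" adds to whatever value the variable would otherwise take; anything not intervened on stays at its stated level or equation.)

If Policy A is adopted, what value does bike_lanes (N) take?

Policy A (L − 7, B := 77):
  L = 137 − 7 = 130
  N = 35 + 6·130 = 815

815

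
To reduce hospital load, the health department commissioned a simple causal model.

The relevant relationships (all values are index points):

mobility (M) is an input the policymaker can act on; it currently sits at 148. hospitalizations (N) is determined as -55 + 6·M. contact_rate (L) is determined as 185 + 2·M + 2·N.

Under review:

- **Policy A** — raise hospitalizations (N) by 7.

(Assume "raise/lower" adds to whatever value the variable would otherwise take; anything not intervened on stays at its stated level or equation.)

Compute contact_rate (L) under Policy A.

Policy A (N + 7):
  M = 148
  N = -55 + 6·148 (+7 from intervention) = 840
  L = 185 + 2·148 + 2·840 = 2161

2161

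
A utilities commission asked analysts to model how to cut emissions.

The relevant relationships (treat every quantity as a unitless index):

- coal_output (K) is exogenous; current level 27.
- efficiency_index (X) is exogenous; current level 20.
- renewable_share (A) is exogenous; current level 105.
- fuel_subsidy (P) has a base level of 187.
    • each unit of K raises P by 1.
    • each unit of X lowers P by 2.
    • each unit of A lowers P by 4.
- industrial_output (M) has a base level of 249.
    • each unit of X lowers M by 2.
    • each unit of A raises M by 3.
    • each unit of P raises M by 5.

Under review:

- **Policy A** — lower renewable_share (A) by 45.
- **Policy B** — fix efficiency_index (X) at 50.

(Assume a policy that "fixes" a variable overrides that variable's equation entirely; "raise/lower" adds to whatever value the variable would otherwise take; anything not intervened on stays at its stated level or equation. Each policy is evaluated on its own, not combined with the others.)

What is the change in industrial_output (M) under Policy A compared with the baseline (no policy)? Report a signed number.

765

Baseline:
  K = 27
  X = 20
  A = 105
  P = 187 + 27 − 2·20 − 4·105 = -246
  M = 249 − 2·20 + 3·105 + 5·(-246) = -706
Policy A (A − 45):
  K = 27
  X = 20
  A = 105 − 45 = 60
  P = 187 + 27 − 2·20 − 4·60 = -66
  M = 249 − 2·20 + 3·60 + 5·(-66) = 59
Change in M: 59 − (-706) = 765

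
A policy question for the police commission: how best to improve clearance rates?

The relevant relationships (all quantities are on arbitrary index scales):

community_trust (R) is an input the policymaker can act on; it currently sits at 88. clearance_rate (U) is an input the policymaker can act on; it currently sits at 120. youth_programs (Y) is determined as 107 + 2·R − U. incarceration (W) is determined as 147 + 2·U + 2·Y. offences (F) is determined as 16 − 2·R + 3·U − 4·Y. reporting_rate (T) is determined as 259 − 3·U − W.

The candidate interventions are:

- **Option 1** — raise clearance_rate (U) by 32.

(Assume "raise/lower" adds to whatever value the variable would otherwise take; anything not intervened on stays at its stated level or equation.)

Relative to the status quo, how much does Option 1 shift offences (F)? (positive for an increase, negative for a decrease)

224

Baseline:
  R = 88
  U = 120
  Y = 107 + 2·88 − 120 = 163
  F = 16 − 2·88 + 3·120 − 4·163 = -452
Option 1 (U + 32):
  R = 88
  U = 120 + 32 = 152
  Y = 107 + 2·88 − 152 = 131
  F = 16 − 2·88 + 3·152 − 4·131 = -228
Change in F: -228 − (-452) = 224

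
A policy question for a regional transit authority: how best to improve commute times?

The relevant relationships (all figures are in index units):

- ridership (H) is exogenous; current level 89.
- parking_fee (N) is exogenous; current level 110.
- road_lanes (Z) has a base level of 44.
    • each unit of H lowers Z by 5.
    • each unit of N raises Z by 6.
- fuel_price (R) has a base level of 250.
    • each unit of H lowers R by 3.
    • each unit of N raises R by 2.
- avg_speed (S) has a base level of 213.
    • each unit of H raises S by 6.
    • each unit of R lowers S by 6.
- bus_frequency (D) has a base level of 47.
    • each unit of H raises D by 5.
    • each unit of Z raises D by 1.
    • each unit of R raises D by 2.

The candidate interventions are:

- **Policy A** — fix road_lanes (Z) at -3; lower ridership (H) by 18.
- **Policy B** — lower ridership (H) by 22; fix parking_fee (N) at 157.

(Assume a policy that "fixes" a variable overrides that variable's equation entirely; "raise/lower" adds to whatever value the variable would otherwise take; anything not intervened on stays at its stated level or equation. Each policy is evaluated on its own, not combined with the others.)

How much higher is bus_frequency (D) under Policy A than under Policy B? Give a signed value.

Policy A (Z := -3, H − 18):
  H = 89 − 18 = 71
  N = 110
  Z = -3
  R = 250 − 3·71 + 2·110 = 257
  D = 47 + 5·71 + (-3) + 2·257 = 913
Policy B (H − 22, N := 157):
  H = 89 − 22 = 67
  N = 157
  Z = 44 − 5·67 + 6·157 = 651
  R = 250 − 3·67 + 2·157 = 363
  D = 47 + 5·67 + 651 + 2·363 = 1759
D: 913 − 1759 = -846

-846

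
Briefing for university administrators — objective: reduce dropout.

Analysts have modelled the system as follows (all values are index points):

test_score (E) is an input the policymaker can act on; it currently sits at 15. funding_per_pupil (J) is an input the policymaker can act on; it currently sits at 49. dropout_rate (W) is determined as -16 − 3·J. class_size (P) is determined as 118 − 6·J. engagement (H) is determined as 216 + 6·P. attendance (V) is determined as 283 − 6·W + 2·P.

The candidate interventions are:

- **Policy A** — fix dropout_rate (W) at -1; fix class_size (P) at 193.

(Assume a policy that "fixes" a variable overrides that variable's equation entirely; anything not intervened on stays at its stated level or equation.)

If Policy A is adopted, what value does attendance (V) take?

675

Policy A (W := -1, P := 193):
  J = 49
  W = -1
  P = 193
  V = 283 − 6·(-1) + 2·193 = 675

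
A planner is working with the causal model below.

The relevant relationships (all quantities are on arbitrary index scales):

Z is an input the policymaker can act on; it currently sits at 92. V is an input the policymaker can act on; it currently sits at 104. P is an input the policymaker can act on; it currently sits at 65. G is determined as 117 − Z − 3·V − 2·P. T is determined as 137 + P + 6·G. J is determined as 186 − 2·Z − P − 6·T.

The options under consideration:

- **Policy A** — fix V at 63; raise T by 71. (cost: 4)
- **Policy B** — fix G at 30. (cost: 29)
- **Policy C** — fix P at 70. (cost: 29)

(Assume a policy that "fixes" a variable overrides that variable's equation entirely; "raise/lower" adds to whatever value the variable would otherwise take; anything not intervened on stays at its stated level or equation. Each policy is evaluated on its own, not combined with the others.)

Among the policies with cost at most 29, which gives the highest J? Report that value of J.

14062

Policy A (V := 63, T + 71):
  Z = 92
  V = 63
  P = 65
  G = 117 − 92 − 3·63 − 2·65 = -294
  T = 137 + 65 + 6·(-294) (+71 from intervention) = -1491
  J = 186 − 2·92 − 65 − 6·(-1491) = 8883
Policy B (G := 30):
  Z = 92
  V = 104
  P = 65
  G = 30
  T = 137 + 65 + 6·30 = 382
  J = 186 − 2·92 − 65 − 6·382 = -2355
Policy C (P := 70):
  Z = 92
  V = 104
  P = 70
  G = 117 − 92 − 3·104 − 2·70 = -427
  T = 137 + 70 + 6·(-427) = -2355
  J = 186 − 2·92 − 70 − 6·(-2355) = 14062
Comparing — Policy A: J=8883, Policy B: J=-2355, Policy C: J=14062. Highest is 14062 (Policy C).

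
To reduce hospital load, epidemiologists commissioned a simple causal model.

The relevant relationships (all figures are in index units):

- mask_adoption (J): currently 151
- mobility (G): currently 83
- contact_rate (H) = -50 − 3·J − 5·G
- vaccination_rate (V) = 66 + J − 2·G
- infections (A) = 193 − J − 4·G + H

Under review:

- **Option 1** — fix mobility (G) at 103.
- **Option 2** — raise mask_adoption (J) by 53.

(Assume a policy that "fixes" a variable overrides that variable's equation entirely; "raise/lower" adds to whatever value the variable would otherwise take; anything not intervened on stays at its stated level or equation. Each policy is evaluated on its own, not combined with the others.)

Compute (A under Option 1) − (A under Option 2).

Option 1 (G := 103):
  J = 151
  G = 103
  H = -50 − 3·151 − 5·103 = -1018
  A = 193 − 151 − 4·103 + (-1018) = -1388
Option 2 (J + 53):
  J = 151 + 53 = 204
  G = 83
  H = -50 − 3·204 − 5·83 = -1077
  A = 193 − 204 − 4·83 + (-1077) = -1420
A: -1388 − (-1420) = 32

32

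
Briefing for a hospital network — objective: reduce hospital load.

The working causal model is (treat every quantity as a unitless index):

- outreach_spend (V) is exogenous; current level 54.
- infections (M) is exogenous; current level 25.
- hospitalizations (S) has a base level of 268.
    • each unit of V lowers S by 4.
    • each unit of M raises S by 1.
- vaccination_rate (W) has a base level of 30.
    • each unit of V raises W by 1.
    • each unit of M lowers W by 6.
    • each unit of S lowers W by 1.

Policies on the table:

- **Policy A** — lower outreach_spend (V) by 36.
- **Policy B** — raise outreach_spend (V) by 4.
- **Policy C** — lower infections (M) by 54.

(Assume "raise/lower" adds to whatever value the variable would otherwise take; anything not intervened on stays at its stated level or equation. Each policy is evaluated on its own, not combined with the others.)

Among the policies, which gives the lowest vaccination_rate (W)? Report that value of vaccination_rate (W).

Policy A (V − 36):
  V = 54 − 36 = 18
  M = 25
  S = 268 − 4·18 + 25 = 221
  W = 30 + 18 − 6·25 − 221 = -323
Policy B (V + 4):
  V = 54 + 4 = 58
  M = 25
  S = 268 − 4·58 + 25 = 61
  W = 30 + 58 − 6·25 − 61 = -123
Policy C (M − 54):
  V = 54
  M = 25 − 54 = -29
  S = 268 − 4·54 + (-29) = 23
  W = 30 + 54 − 6·(-29) − 23 = 235
Comparing — Policy A: W=-323, Policy B: W=-123, Policy C: W=235. Lowest is -323 (Policy A).

-323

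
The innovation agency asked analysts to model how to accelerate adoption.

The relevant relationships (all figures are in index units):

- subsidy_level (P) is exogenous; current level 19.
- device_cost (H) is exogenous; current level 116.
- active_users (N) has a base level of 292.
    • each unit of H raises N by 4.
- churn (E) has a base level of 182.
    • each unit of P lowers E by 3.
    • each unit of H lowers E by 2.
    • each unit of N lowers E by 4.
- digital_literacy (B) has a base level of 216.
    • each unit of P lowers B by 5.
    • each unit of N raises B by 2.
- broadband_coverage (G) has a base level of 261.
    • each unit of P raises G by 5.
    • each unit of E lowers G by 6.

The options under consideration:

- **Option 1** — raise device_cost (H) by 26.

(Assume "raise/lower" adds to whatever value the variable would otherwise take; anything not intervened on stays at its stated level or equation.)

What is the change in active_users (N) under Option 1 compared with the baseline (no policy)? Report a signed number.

104

Baseline:
  H = 116
  N = 292 + 4·116 = 756
Option 1 (H + 26):
  H = 116 + 26 = 142
  N = 292 + 4·142 = 860
Change in N: 860 − 756 = 104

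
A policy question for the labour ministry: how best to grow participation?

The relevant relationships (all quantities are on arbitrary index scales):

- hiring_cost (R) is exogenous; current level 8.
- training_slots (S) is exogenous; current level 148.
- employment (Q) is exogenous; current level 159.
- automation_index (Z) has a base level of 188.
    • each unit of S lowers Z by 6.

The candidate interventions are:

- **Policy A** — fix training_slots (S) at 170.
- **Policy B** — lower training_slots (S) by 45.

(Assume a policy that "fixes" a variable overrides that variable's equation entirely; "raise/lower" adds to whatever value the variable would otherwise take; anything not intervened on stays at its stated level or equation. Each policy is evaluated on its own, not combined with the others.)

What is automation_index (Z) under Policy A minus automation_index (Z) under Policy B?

-402

Policy A (S := 170):
  S = 170
  Z = 188 − 6·170 = -832
Policy B (S − 45):
  S = 148 − 45 = 103
  Z = 188 − 6·103 = -430
Z: -832 − (-430) = -402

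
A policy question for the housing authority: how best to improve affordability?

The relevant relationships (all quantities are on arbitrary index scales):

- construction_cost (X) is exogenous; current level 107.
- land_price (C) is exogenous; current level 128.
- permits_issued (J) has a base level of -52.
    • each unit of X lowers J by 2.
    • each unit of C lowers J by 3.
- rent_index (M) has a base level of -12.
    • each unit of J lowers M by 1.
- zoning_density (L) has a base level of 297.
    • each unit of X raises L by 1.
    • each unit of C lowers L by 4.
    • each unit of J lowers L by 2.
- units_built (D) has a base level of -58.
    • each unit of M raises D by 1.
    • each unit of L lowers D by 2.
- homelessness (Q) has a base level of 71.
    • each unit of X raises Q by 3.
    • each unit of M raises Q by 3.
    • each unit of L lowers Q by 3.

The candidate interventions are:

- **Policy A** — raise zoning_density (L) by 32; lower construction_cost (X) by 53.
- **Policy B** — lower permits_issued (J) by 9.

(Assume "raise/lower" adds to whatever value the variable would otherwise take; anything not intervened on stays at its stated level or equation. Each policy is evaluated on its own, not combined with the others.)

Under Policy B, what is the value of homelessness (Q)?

-1297

Policy B (J − 9):
  X = 107
  C = 128
  J = -52 − 2·107 − 3·128 (−9 from intervention) = -659
  M = -12 − (-659) = 647
  L = 297 + 107 − 4·128 − 2·(-659) = 1210
  Q = 71 + 3·107 + 3·647 − 3·1210 = -1297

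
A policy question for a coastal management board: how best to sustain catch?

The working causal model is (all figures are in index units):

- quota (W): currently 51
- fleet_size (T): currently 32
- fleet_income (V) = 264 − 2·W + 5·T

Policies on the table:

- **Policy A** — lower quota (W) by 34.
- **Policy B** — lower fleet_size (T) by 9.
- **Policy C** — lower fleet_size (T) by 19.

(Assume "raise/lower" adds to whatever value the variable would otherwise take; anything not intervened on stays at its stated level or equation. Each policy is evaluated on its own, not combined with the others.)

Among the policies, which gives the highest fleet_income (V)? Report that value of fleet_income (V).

390

Policy A (W − 34):
  W = 51 − 34 = 17
  T = 32
  V = 264 − 2·17 + 5·32 = 390
Policy B (T − 9):
  W = 51
  T = 32 − 9 = 23
  V = 264 − 2·51 + 5·23 = 277
Policy C (T − 19):
  W = 51
  T = 32 − 19 = 13
  V = 264 − 2·51 + 5·13 = 227
Comparing — Policy A: V=390, Policy B: V=277, Policy C: V=227. Highest is 390 (Policy A).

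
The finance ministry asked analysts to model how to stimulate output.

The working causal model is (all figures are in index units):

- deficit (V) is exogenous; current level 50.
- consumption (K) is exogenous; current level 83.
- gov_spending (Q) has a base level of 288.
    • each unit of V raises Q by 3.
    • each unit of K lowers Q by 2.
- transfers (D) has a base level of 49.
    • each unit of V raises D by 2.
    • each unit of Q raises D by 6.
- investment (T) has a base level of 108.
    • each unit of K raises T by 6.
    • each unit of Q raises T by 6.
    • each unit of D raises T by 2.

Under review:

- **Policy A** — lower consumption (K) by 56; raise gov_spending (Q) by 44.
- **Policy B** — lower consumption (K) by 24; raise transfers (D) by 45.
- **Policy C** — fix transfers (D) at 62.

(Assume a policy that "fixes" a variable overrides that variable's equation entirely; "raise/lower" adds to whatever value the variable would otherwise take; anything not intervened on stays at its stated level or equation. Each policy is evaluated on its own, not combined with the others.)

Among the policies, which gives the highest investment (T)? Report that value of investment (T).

Policy A (K − 56, Q + 44):
  V = 50
  K = 83 − 56 = 27
  Q = 288 + 3·50 − 2·27 (+44 from intervention) = 428
  D = 49 + 2·50 + 6·428 = 2717
  T = 108 + 6·27 + 6·428 + 2·2717 = 8272
Policy B (K − 24, D + 45):
  V = 50
  K = 83 − 24 = 59
  Q = 288 + 3·50 − 2·59 = 320
  D = 49 + 2·50 + 6·320 (+45 from intervention) = 2114
  T = 108 + 6·59 + 6·320 + 2·2114 = 6610
Policy C (D := 62):
  V = 50
  K = 83
  Q = 288 + 3·50 − 2·83 = 272
  D = 62
  T = 108 + 6·83 + 6·272 + 2·62 = 2362
Comparing — Policy A: T=8272, Policy B: T=6610, Policy C: T=2362. Highest is 8272 (Policy A).

8272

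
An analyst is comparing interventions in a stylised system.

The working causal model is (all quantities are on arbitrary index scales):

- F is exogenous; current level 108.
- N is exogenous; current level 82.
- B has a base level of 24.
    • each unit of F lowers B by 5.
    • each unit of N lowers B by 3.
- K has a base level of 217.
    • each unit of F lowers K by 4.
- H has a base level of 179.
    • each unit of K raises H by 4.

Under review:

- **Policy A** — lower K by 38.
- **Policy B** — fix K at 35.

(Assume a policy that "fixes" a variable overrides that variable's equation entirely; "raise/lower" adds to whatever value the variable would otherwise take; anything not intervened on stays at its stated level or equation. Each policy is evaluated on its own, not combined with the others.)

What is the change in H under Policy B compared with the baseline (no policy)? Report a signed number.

Baseline:
  F = 108
  K = 217 − 4·108 = -215
  H = 179 + 4·(-215) = -681
Policy B (K := 35):
  F = 108
  K = 35
  H = 179 + 4·35 = 319
Change in H: 319 − (-681) = 1000

1000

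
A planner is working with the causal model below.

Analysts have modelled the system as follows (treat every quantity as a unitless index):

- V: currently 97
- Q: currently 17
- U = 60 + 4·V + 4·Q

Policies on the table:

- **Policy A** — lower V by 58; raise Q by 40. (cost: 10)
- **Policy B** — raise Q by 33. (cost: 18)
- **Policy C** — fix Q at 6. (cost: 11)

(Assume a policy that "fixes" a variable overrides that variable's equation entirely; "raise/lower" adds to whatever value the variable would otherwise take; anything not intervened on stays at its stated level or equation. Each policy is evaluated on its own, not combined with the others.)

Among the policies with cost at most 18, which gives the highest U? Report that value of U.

Policy A (V − 58, Q + 40):
  V = 97 − 58 = 39
  Q = 17 + 40 = 57
  U = 60 + 4·39 + 4·57 = 444
Policy B (Q + 33):
  V = 97
  Q = 17 + 33 = 50
  U = 60 + 4·97 + 4·50 = 648
Policy C (Q := 6):
  V = 97
  Q = 6
  U = 60 + 4·97 + 4·6 = 472
Comparing — Policy A: U=444, Policy B: U=648, Policy C: U=472. Highest is 648 (Policy B).

648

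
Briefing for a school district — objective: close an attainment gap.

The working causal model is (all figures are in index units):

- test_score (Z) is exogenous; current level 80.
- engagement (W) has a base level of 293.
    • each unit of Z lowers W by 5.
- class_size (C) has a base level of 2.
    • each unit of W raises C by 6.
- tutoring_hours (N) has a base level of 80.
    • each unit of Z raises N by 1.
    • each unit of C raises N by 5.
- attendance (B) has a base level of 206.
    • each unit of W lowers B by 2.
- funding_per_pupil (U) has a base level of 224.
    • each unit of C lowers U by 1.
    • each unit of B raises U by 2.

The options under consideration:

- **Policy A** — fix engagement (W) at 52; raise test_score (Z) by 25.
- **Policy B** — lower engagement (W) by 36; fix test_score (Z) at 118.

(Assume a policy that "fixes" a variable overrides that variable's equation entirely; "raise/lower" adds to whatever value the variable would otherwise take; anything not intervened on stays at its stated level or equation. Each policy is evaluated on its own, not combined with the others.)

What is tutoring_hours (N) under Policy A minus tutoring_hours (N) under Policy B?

Policy A (W := 52, Z + 25):
  Z = 80 + 25 = 105
  W = 52
  C = 2 + 6·52 = 314
  N = 80 + 105 + 5·314 = 1755
Policy B (W − 36, Z := 118):
  Z = 118
  W = 293 − 5·118 (−36 from intervention) = -333
  C = 2 + 6·(-333) = -1996
  N = 80 + 118 + 5·(-1996) = -9782
N: 1755 − (-9782) = 11537

11537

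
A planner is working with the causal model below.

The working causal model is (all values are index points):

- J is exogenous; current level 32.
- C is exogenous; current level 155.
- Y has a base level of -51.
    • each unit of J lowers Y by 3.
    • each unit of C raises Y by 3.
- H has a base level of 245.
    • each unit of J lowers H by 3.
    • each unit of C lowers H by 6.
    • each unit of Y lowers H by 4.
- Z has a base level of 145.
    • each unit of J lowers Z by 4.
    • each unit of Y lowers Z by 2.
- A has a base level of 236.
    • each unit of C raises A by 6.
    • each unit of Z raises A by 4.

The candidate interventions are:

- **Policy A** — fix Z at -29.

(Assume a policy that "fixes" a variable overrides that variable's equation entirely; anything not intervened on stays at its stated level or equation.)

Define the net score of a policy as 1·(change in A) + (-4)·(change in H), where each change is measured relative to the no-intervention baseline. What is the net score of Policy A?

2360

Baseline:
  J = 32
  C = 155
  Y = -51 − 3·32 + 3·155 = 318
  H = 245 − 3·32 − 6·155 − 4·318 = -2053
  Z = 145 − 4·32 − 2·318 = -619
  A = 236 + 6·155 + 4·(-619) = -1310
Policy A (Z := -29):
  J = 32
  C = 155
  Y = -51 − 3·32 + 3·155 = 318
  H = 245 − 3·32 − 6·155 − 4·318 = -2053
  Z = -29
  A = 236 + 6·155 + 4·(-29) = 1050
ΔA = 1050 − (-1310) = 2360; ΔH = -2053 − (-2053) = 0
Score = 1·2360 + (-4)·0 = 2360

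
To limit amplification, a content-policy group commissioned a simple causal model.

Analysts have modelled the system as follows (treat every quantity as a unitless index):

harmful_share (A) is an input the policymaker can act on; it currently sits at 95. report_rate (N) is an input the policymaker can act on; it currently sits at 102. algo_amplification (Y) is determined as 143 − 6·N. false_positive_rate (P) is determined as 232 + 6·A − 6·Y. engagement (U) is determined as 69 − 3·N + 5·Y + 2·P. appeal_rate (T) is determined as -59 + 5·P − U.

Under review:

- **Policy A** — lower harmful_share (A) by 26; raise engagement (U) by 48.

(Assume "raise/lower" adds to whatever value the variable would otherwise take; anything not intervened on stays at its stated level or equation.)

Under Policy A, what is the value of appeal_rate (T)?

12855

Policy A (A − 26, U + 48):
  A = 95 − 26 = 69
  N = 102
  Y = 143 − 6·102 = -469
  P = 232 + 6·69 − 6·(-469) = 3460
  U = 69 − 3·102 + 5·(-469) + 2·3460 (+48 from intervention) = 4386
  T = -59 + 5·3460 − 4386 = 12855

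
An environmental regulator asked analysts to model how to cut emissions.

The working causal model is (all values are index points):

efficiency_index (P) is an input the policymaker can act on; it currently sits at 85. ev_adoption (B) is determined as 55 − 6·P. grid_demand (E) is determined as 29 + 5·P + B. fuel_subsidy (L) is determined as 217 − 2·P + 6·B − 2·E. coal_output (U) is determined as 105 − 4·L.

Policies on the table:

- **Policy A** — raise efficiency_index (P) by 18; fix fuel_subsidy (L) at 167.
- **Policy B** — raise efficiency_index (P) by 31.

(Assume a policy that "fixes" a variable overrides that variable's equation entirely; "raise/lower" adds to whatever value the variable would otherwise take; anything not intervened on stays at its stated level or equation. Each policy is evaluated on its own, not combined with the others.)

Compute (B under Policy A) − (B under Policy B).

78

Policy A (P + 18, L := 167):
  P = 85 + 18 = 103
  B = 55 − 6·103 = -563
Policy B (P + 31):
  P = 85 + 31 = 116
  B = 55 − 6·116 = -641
B: -563 − (-641) = 78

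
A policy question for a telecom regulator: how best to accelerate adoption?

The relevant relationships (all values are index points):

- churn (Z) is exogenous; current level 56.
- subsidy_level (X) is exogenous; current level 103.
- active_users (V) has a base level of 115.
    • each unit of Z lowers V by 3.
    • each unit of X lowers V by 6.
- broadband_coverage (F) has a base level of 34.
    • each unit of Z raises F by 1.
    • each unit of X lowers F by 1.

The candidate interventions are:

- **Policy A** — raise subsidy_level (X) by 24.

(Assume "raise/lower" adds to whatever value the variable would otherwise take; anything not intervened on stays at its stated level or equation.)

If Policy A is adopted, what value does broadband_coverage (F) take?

Policy A (X + 24):
  Z = 56
  X = 103 + 24 = 127
  F = 34 + 56 − 127 = -37

-37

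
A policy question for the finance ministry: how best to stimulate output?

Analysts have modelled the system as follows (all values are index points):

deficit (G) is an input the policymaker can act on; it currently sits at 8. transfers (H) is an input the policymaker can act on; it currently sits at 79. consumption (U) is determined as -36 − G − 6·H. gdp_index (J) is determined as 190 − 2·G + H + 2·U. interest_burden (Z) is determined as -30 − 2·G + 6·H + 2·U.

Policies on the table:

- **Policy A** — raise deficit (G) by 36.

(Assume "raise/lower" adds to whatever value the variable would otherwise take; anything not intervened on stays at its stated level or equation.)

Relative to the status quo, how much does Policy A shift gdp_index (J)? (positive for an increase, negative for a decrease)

-144

Baseline:
  G = 8
  H = 79
  U = -36 − 8 − 6·79 = -518
  J = 190 − 2·8 + 79 + 2·(-518) = -783
Policy A (G + 36):
  G = 8 + 36 = 44
  H = 79
  U = -36 − 44 − 6·79 = -554
  J = 190 − 2·44 + 79 + 2·(-554) = -927
Change in J: -927 − (-783) = -144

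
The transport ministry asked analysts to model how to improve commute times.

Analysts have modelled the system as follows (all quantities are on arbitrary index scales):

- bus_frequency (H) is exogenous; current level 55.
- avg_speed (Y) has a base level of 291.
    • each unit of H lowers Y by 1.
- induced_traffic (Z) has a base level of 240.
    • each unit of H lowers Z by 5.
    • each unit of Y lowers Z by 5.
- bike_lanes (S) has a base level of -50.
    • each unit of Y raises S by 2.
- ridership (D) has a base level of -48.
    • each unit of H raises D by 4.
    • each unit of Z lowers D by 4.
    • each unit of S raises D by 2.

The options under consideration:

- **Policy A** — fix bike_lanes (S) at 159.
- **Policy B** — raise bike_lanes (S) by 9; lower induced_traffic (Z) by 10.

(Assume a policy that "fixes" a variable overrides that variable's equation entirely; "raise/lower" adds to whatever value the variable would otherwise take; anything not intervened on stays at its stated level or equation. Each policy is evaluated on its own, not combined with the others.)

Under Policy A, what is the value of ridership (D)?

5350

Policy A (S := 159):
  H = 55
  Y = 291 − 55 = 236
  Z = 240 − 5·55 − 5·236 = -1215
  S = 159
  D = -48 + 4·55 − 4·(-1215) + 2·159 = 5350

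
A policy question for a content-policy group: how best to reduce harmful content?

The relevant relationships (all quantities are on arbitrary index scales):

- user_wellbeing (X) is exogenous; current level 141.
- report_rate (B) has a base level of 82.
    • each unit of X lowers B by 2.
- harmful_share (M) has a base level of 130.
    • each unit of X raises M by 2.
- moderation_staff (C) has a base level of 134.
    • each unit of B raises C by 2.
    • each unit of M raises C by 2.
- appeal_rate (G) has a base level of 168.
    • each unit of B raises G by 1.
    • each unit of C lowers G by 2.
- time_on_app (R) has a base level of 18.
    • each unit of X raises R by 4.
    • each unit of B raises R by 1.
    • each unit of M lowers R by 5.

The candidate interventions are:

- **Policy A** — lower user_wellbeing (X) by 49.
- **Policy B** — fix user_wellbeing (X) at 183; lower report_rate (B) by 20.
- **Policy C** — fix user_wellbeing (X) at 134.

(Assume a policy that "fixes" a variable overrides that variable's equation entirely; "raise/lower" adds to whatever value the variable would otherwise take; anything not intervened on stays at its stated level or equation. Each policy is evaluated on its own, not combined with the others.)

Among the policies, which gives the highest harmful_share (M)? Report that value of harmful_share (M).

496

Policy A (X − 49):
  X = 141 − 49 = 92
  M = 130 + 2·92 = 314
Policy B (X := 183, B − 20):
  X = 183
  M = 130 + 2·183 = 496
Policy C (X := 134):
  X = 134
  M = 130 + 2·134 = 398
Comparing — Policy A: M=314, Policy B: M=496, Policy C: M=398. Highest is 496 (Policy B).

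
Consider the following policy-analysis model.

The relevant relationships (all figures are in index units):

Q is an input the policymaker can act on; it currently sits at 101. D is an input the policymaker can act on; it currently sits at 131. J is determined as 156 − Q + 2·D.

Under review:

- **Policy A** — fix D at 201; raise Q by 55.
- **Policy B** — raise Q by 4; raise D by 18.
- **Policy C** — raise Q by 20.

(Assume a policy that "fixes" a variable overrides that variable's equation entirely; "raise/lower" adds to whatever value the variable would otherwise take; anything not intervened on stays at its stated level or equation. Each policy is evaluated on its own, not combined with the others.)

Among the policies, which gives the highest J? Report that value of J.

402

Policy A (D := 201, Q + 55):
  Q = 101 + 55 = 156
  D = 201
  J = 156 − 156 + 2·201 = 402
Policy B (Q + 4, D + 18):
  Q = 101 + 4 = 105
  D = 131 + 18 = 149
  J = 156 − 105 + 2·149 = 349
Policy C (Q + 20):
  Q = 101 + 20 = 121
  D = 131
  J = 156 − 121 + 2·131 = 297
Comparing — Policy A: J=402, Policy B: J=349, Policy C: J=297. Highest is 402 (Policy A).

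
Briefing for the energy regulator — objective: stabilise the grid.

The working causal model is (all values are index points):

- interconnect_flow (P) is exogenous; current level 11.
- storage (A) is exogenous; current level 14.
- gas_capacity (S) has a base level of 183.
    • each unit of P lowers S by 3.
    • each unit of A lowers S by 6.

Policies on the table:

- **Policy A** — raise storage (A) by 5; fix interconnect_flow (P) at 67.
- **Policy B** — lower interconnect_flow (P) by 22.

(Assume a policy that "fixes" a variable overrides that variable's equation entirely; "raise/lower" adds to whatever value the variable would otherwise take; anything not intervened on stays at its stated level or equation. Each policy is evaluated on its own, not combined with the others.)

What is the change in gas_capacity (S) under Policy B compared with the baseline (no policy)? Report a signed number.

66

Baseline:
  P = 11
  A = 14
  S = 183 − 3·11 − 6·14 = 66
Policy B (P − 22):
  P = 11 − 22 = -11
  A = 14
  S = 183 − 3·(-11) − 6·14 = 132
Change in S: 132 − 66 = 66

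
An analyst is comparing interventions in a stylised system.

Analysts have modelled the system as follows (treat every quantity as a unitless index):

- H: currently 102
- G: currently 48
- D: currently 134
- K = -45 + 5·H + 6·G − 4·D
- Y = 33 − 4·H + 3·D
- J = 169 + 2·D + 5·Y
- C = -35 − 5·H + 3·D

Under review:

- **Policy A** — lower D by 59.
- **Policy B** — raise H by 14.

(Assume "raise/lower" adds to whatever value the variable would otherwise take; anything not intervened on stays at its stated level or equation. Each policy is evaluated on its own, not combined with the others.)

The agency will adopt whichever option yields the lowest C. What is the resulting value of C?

-320

Policy A (D − 59):
  H = 102
  D = 134 − 59 = 75
  C = -35 − 5·102 + 3·75 = -320
Policy B (H + 14):
  H = 102 + 14 = 116
  D = 134
  C = -35 − 5·116 + 3·134 = -213
Comparing — Policy A: C=-320, Policy B: C=-213. Lowest is -320 (Policy A).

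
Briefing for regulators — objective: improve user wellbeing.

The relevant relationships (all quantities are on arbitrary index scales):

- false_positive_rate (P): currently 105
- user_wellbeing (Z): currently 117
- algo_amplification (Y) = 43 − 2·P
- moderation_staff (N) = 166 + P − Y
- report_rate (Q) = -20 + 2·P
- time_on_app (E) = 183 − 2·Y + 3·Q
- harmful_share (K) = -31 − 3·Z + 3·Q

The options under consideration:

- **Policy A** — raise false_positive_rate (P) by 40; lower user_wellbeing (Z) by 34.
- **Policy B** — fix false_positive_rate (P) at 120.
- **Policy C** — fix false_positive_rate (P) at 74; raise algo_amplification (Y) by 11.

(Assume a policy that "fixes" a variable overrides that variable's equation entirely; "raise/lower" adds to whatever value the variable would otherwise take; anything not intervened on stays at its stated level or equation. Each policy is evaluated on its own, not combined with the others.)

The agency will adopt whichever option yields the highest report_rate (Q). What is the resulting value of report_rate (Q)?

Policy A (P + 40, Z − 34):
  P = 105 + 40 = 145
  Q = -20 + 2·145 = 270
Policy B (P := 120):
  P = 120
  Q = -20 + 2·120 = 220
Policy C (P := 74, Y + 11):
  P = 74
  Q = -20 + 2·74 = 128
Comparing — Policy A: Q=270, Policy B: Q=220, Policy C: Q=128. Highest is 270 (Policy A).

270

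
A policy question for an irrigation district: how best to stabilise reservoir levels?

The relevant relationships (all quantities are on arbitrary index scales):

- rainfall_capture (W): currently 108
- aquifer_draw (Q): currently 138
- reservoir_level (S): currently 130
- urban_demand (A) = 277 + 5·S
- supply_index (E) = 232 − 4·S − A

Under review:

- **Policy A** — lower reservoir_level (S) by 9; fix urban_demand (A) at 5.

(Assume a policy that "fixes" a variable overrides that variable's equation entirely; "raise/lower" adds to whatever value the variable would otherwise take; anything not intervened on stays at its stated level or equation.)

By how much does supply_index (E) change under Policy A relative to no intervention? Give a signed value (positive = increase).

Baseline:
  S = 130
  A = 277 + 5·130 = 927
  E = 232 − 4·130 − 927 = -1215
Policy A (S − 9, A := 5):
  S = 130 − 9 = 121
  A = 5
  E = 232 − 4·121 − 5 = -257
Change in E: -257 − (-1215) = 958

958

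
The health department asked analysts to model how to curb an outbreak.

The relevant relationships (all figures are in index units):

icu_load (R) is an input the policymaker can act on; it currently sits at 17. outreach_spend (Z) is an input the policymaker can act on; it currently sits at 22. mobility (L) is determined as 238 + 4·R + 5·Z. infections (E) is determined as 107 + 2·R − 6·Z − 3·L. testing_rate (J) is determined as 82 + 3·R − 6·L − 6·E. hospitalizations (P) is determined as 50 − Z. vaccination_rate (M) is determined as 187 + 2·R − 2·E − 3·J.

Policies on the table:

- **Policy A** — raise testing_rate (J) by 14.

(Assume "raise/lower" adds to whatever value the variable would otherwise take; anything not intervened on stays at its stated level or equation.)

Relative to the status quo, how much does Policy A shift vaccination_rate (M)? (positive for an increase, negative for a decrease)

-42

Baseline:
  R = 17
  Z = 22
  L = 238 + 4·17 + 5·22 = 416
  E = 107 + 2·17 − 6·22 − 3·416 = -1239
  J = 82 + 3·17 − 6·416 − 6·(-1239) = 5071
  M = 187 + 2·17 − 2·(-1239) − 3·5071 = -12514
Policy A (J + 14):
  R = 17
  Z = 22
  L = 238 + 4·17 + 5·22 = 416
  E = 107 + 2·17 − 6·22 − 3·416 = -1239
  J = 82 + 3·17 − 6·416 − 6·(-1239) (+14 from intervention) = 5085
  M = 187 + 2·17 − 2·(-1239) − 3·5085 = -12556
Change in M: -12556 − (-12514) = -42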